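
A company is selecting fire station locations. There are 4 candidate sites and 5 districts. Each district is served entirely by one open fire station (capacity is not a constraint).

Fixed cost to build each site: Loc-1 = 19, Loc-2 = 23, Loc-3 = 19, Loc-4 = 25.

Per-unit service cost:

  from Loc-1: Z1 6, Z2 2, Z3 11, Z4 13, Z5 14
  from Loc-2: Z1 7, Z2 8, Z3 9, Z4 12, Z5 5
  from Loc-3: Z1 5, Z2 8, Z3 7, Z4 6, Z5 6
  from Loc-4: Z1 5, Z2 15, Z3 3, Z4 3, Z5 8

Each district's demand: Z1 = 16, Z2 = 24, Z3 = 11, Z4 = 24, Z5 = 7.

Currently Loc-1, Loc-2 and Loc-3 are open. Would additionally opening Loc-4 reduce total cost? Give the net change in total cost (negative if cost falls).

Yes — net change −91 (cost falls by 91).

Current service cost with {Loc-1, Loc-2, Loc-3}: 384.
Adding Loc-4: each district re-picks its cheapest; new service cost 268, saving 116.
Extra fixed cost: 25. Net change = 25 − 116 = -91.
(Totals: 445 → 354.)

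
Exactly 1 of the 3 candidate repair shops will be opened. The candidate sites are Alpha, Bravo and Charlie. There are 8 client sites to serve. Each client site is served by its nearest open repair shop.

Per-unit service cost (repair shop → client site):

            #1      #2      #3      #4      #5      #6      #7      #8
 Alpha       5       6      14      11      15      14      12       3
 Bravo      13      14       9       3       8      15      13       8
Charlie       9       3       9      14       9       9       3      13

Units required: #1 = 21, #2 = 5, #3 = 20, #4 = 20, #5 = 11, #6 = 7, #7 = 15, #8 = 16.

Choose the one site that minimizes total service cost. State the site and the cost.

With exactly 1 open, each client site uses its cheapest among the chosen.
{Charlie}: #1→Charlie 9·21=189, #2→Charlie 3·5=15, #3→Charlie 9·20=180, #4→Charlie 14·20=280, #5→Charlie 9·11=99, #6→Charlie 9·7=63, #7→Charlie 3·15=45, #8→Charlie 13·16=208. Service cost 1079.
{Bravo}: service cost 1099
{Alpha}: service cost 1126
Among all 3 size-1 choices, {Charlie} is lowest.

Choose Charlie only; total service cost 1079.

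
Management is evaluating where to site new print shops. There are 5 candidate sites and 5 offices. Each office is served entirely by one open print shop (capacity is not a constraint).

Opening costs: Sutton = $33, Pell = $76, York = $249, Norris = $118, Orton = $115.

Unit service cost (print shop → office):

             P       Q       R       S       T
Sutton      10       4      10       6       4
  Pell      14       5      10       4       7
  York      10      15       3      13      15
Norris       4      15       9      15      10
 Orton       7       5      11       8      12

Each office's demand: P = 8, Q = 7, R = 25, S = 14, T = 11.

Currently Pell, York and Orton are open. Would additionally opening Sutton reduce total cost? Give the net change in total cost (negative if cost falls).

Current service cost with {Pell, York, Orton}: 299.
Adding Sutton: each office re-picks its cheapest; new service cost 259, saving 40.
Extra fixed cost: 33. Net change = 33 − 40 = -7.
(Totals: 739 → 732.)

Yes — net change −7 (cost falls by 7).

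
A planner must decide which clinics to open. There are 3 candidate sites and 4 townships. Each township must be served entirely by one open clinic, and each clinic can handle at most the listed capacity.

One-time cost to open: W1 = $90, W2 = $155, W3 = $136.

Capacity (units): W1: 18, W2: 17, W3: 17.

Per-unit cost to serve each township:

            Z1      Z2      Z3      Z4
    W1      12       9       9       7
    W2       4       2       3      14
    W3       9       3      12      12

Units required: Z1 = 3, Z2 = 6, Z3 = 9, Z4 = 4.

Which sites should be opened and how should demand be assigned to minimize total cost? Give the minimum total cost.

Minimum total cost: 348

Open {W1, W2}: Z1→W1 12·3=36, Z2→W2 2·6=12, Z3→W2 3·9=27, Z4→W1 7·4=28.
Loads: W1 carries 7/18, W2 carries 15/17. Service 103; fixed 245; total 348.
Next best feasible plan costs 366.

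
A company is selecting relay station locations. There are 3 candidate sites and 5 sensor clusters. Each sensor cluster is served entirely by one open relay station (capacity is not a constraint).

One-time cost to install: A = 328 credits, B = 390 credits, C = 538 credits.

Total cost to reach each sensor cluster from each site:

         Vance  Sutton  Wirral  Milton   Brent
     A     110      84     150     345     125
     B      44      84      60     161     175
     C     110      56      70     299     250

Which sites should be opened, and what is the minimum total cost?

Open B only; minimum total cost 914.

For any fixed open set, each sensor cluster goes to its cheapest open site; total = fixed + service.
{B}: Vance→B 44, Sutton→B 84, Wirral→B 60, Milton→B 161, Brent→B 175. Service 524; fixed 390; total 914.
{A}: service 814 + fixed 328 = 1142
{A, B}: Vance→B 44, Sutton→A 84, Wirral→B 60, Milton→B 161, Brent→A 125. Service 474; fixed 718; total 1192.
{A, B, C}: service 446 + fixed 1256 = 1702
No other subset beats 914.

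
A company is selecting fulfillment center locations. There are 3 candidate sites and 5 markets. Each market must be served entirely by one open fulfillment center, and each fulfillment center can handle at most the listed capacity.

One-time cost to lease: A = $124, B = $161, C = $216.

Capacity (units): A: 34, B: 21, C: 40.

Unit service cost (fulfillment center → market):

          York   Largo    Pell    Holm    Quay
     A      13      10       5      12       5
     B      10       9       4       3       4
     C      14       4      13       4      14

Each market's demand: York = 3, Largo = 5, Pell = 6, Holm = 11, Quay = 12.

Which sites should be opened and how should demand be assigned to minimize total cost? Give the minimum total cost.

Open {A, B}: York→B 10·3=30, Largo→A 10·5=50, Pell→B 4·6=24, Holm→B 3·11=33, Quay→A 5·12=60.
Loads: A carries 17/34, B carries 20/21. Service 197; fixed 285; total 482.
Next best feasible plan costs 483.

Minimum total cost: 482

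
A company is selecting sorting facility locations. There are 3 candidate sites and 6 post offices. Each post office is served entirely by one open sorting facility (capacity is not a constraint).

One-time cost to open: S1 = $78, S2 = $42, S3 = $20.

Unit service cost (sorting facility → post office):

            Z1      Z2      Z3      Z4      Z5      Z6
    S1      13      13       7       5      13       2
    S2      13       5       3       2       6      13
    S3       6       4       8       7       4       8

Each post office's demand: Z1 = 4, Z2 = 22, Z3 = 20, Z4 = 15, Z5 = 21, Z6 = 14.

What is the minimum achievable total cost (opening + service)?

Minimum total cost: 454

For any fixed open set, each post office goes to its cheapest open site; total = fixed + service.
{S1, S2, S3}: Z1→S3 6·4=24, Z2→S3 4·22=88, Z3→S2 3·20=60, Z4→S2 2·15=30, Z5→S3 4·21=84, Z6→S1 2·14=28. Service 314; fixed 140; total 454.
{S2, S3}: service 398 + fixed 62 = 460
{S1, S2}: Z1→S1 13·4=52, Z2→S2 5·22=110, Z3→S2 3·20=60, Z4→S2 2·15=30, Z5→S2 6·21=126, Z6→S1 2·14=28. Service 406; fixed 120; total 526.
{S3}: service 573 + fixed 20 = 593
(All 7 nonempty subsets were checked; S1, S2 and S3 is lowest.)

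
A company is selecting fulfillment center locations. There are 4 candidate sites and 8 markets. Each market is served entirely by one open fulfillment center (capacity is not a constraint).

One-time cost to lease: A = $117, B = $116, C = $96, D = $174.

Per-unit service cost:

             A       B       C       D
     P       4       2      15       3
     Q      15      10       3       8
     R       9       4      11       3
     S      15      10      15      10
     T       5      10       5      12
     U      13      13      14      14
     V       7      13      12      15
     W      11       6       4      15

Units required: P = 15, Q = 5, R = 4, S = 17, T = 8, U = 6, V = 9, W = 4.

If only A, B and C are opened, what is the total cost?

Each market is assigned to its cheapest site among the open ones.
{A, B, C}: P→B 2·15=30, Q→C 3·5=15, R→B 4·4=16, S→B 10·17=170, T→A 5·8=40, U→A 13·6=78, V→A 7·9=63, W→C 4·4=16. Service 428; fixed 329; total 757.

Total cost: 757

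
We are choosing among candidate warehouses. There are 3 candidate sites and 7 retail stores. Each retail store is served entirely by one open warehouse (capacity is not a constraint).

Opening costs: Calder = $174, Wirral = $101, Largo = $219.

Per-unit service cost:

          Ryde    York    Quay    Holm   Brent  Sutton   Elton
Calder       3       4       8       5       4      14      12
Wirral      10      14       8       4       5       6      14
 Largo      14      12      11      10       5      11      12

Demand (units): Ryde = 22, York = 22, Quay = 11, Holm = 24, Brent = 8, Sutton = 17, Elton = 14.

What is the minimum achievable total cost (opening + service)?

For any fixed open set, each retail store goes to its cheapest open site; total = fixed + service.
{Calder, Wirral}: Ryde→Calder 3·22=66, York→Calder 4·22=88, Quay→Calder 8·11=88, Holm→Wirral 4·24=96, Brent→Calder 4·8=32, Sutton→Wirral 6·17=102, Elton→Calder 12·14=168. Service 640; fixed 275; total 915.
{Calder}: service 800 + fixed 174 = 974
{Calder, Wirral, Largo}: Ryde→Calder 3·22=66, York→Calder 4·22=88, Quay→Calder 8·11=88, Holm→Wirral 4·24=96, Brent→Calder 4·8=32, Sutton→Wirral 6·17=102, Elton→Calder 12·14=168. Service 640; fixed 494; total 1134.
{Wirral}: Ryde→Wirral 10·22=220, York→Wirral 14·22=308, Quay→Wirral 8·11=88, Holm→Wirral 4·24=96, Brent→Wirral 5·8=40, Sutton→Wirral 6·17=102, Elton→Wirral 14·14=196. Service 1050; fixed 101; total 1151.
(All 7 nonempty subsets were checked; Calder and Wirral is lowest.)

Minimum total cost: 915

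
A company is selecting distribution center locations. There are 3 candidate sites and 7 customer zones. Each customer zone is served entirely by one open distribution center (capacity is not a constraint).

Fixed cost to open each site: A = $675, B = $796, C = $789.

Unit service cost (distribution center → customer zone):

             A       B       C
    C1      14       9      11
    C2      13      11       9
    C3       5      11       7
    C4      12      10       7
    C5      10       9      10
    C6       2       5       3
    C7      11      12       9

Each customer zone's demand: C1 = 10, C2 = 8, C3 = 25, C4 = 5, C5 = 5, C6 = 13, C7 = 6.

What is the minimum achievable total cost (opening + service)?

For any fixed open set, each customer zone goes to its cheapest open site; total = fixed + service.
{A}: C1→A 14·10=140, C2→A 13·8=104, C3→A 5·25=125, C4→A 12·5=60, C5→A 10·5=50, C6→A 2·13=26, C7→A 11·6=66. Service 571; fixed 675; total 1246.
{C}: service 535 + fixed 789 = 1324
{B}: service 685 + fixed 796 = 1481
{A, B, C}: C1→B 9·10=90, C2→C 9·8=72, C3→A 5·25=125, C4→C 7·5=35, C5→B 9·5=45, C6→A 2·13=26, C7→C 9·6=54. Service 447; fixed 2260; total 2707.
(All 7 nonempty subsets were checked; A only is lowest.)

Minimum total cost: 1246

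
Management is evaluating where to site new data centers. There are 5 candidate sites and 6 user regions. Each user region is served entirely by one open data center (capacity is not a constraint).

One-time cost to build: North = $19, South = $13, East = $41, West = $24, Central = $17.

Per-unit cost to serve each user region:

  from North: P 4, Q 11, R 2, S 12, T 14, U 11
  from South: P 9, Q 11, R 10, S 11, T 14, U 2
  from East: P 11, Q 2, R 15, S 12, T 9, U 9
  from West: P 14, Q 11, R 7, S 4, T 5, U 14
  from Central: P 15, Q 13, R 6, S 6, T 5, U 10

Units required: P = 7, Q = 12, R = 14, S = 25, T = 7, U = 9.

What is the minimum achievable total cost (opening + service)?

For any fixed open set, each user region goes to its cheapest open site; total = fixed + service.
{North, South, East, West}: P→North 4·7=28, Q→East 2·12=24, R→North 2·14=28, S→West 4·25=100, T→West 5·7=35, U→South 2·9=18. Service 233; fixed 97; total 330.
{North, South, East, West, Central}: P→North 4·7=28, Q→East 2·12=24, R→North 2·14=28, S→West 4·25=100, T→West 5·7=35, U→South 2·9=18. Service 233; fixed 114; total 347.
{North, South, East, Central}: service 283 + fixed 90 = 373
{South}: P→South 9·7=63, Q→South 11·12=132, R→South 10·14=140, S→South 11·25=275, T→South 14·7=98, U→South 2·9=18. Service 726; fixed 13; total 739.
No other subset beats 330.

Minimum total cost: 330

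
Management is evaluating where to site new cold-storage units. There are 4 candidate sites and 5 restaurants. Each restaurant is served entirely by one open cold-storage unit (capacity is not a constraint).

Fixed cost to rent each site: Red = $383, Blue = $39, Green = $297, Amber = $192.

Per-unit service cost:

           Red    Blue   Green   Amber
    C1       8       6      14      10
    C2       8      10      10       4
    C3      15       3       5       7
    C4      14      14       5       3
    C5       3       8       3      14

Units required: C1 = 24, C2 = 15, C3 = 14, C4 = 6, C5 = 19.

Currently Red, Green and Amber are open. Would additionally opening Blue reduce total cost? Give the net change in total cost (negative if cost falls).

Current service cost with {Red, Green, Amber}: 397.
Adding Blue: each restaurant re-picks its cheapest; new service cost 321, saving 76.
Extra fixed cost: 39. Net change = 39 − 76 = -37.
(Totals: 1269 → 1232.)

Yes — net change −37 (cost falls by 37).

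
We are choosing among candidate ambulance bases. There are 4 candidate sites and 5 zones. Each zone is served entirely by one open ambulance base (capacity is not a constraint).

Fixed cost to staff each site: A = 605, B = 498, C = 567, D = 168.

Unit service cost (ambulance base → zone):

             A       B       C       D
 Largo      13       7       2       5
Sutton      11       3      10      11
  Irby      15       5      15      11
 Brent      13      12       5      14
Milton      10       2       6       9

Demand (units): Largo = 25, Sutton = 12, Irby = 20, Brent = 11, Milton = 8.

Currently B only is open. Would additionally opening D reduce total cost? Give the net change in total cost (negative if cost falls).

Current service cost with {B}: 459.
Adding D: each zone re-picks its cheapest; new service cost 409, saving 50.
Extra fixed cost: 168. Net change = 168 − 50 = 118.
(Totals: 957 → 1075.)

No — net change +118 (cost rises by 118).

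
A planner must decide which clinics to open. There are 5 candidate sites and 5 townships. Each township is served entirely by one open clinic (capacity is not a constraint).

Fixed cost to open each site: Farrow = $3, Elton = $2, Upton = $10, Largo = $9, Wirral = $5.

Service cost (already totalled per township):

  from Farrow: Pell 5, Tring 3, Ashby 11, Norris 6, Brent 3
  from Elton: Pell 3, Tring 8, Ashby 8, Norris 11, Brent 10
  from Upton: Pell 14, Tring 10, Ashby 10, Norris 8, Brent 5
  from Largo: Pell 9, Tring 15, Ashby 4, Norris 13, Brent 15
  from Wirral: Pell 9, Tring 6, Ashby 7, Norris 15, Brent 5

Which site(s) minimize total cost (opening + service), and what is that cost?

Open Farrow and Elton; minimum total cost 28.

For any fixed open set, each township goes to its cheapest open site; total = fixed + service.
{Farrow, Elton}: Pell→Elton 3, Tring→Farrow 3, Ashby→Elton 8, Norris→Farrow 6, Brent→Farrow 3. Service 23; fixed 5; total 28.
{Farrow}: Pell→Farrow 5, Tring→Farrow 3, Ashby→Farrow 11, Norris→Farrow 6, Brent→Farrow 3. Service 28; fixed 3; total 31.
{Farrow, Elton, Wirral}: service 22 + fixed 10 = 32
{Farrow, Elton, Upton, Largo, Wirral}: service 19 + fixed 29 = 48
No other subset beats 28.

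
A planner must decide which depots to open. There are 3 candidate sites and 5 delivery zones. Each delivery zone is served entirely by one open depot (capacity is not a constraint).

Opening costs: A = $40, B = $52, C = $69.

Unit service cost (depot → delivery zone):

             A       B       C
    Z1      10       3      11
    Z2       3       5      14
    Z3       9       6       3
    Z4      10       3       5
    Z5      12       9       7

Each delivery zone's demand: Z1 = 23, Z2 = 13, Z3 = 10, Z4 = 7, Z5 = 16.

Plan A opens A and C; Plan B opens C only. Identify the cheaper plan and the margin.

Plan A: {A, C}: Z1→A 10·23=230, Z2→A 3·13=39, Z3→C 3·10=30, Z4→C 5·7=35, Z5→C 7·16=112. Service 446; fixed 109; total 555.
Plan B: {C}: Z1→C 11·23=253, Z2→C 14·13=182, Z3→C 3·10=30, Z4→C 5·7=35, Z5→C 7·16=112. Service 612; fixed 69; total 681.
Difference: |555 − 681| = 126.

Plan A is cheaper by 126.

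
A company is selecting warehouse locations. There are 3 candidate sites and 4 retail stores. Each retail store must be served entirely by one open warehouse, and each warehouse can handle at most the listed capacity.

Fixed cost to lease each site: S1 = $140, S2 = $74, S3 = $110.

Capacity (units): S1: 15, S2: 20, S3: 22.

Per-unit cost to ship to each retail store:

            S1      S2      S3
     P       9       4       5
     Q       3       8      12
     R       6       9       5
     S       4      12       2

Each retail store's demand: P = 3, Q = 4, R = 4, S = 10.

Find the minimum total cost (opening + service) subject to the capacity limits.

Open {S3}: P→S3 5·3=15, Q→S3 12·4=48, R→S3 5·4=20, S→S3 2·10=20.
Loads: S3 carries 21/22. Service 103; fixed 110; total 213.
Next best feasible plan costs 268.

Minimum total cost: 213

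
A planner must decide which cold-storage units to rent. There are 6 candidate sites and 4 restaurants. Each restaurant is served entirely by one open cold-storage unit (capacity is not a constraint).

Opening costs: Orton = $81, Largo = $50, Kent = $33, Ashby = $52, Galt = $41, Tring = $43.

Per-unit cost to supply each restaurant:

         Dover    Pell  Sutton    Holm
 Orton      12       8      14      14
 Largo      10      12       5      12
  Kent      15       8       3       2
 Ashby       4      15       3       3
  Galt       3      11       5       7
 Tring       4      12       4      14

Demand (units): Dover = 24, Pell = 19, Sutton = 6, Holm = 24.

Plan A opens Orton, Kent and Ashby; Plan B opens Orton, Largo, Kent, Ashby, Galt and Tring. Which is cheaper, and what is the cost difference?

Plan A is cheaper by 110.

Plan A: {Orton, Kent, Ashby}: Dover→Ashby 4·24=96, Pell→Orton 8·19=152, Sutton→Kent 3·6=18, Holm→Kent 2·24=48. Service 314; fixed 166; total 480.
Plan B: {Orton, Largo, Kent, Ashby, Galt, Tring}: Dover→Galt 3·24=72, Pell→Orton 8·19=152, Sutton→Kent 3·6=18, Holm→Kent 2·24=48. Service 290; fixed 300; total 590.
Difference: |480 − 590| = 110.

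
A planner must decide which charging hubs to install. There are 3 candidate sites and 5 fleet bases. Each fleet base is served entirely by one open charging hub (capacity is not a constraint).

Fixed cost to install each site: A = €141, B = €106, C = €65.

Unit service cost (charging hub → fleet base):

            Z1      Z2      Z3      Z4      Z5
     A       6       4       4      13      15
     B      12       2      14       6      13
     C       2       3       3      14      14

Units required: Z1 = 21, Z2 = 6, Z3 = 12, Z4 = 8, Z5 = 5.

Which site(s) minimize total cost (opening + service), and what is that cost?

For any fixed open set, each fleet base goes to its cheapest open site; total = fixed + service.
{C}: Z1→C 2·21=42, Z2→C 3·6=18, Z3→C 3·12=36, Z4→C 14·8=112, Z5→C 14·5=70. Service 278; fixed 65; total 343.
{B, C}: Z1→C 2·21=42, Z2→B 2·6=12, Z3→C 3·12=36, Z4→B 6·8=48, Z5→B 13·5=65. Service 203; fixed 171; total 374.
{A, C}: Z1→C 2·21=42, Z2→C 3·6=18, Z3→C 3·12=36, Z4→A 13·8=104, Z5→C 14·5=70. Service 270; fixed 206; total 476.
{A, B, C}: Z1→C 2·21=42, Z2→B 2·6=12, Z3→C 3·12=36, Z4→B 6·8=48, Z5→B 13·5=65. Service 203; fixed 312; total 515.
No other subset beats 343.

Open C only; minimum total cost 343.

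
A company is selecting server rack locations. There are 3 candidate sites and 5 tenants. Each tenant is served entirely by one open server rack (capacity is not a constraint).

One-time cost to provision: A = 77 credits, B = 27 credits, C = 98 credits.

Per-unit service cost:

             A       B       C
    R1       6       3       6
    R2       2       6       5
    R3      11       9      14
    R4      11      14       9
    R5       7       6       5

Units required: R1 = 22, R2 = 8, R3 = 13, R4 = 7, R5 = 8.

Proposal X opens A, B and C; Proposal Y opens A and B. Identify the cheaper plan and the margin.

Proposal X: {A, B, C}: R1→B 3·22=66, R2→A 2·8=16, R3→B 9·13=117, R4→C 9·7=63, R5→C 5·8=40. Service 302; fixed 202; total 504.
Proposal Y: {A, B}: R1→B 3·22=66, R2→A 2·8=16, R3→B 9·13=117, R4→A 11·7=77, R5→B 6·8=48. Service 324; fixed 104; total 428.
Difference: |504 − 428| = 76.

Proposal Y is cheaper by 76.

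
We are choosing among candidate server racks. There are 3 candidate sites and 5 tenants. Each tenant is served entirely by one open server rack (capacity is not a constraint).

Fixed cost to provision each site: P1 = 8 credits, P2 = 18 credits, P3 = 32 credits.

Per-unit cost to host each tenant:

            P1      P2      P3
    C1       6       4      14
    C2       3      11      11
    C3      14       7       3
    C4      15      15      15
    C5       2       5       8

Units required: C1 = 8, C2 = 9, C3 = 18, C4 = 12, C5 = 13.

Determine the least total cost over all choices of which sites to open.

Minimum total cost: 375

For any fixed open set, each tenant goes to its cheapest open site; total = fixed + service.
{P1, P3}: C1→P1 6·8=48, C2→P1 3·9=27, C3→P3 3·18=54, C4→P1 15·12=180, C5→P1 2·13=26. Service 335; fixed 40; total 375.
{P1, P2, P3}: C1→P2 4·8=32, C2→P1 3·9=27, C3→P3 3·18=54, C4→P1 15·12=180, C5→P1 2·13=26. Service 319; fixed 58; total 377.
{P1, P2}: service 391 + fixed 26 = 417
{P1}: service 533 + fixed 8 = 541
(All 7 nonempty subsets were checked; P1 and P3 is lowest.)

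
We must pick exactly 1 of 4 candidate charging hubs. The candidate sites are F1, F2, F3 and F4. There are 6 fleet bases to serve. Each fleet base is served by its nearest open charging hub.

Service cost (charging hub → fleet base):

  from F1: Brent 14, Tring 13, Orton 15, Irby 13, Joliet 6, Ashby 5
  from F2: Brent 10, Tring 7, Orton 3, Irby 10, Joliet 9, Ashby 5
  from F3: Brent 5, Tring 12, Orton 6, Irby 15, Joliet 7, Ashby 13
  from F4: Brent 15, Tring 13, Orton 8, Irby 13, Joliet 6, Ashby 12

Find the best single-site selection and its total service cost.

With exactly 1 open, each fleet base uses its cheapest among the chosen.
{F2}: Brent→F2 10, Tring→F2 7, Orton→F2 3, Irby→F2 10, Joliet→F2 9, Ashby→F2 5. Service cost 44.
{F3}: service cost 58
{F1}: service cost 66
Among all 4 size-1 choices, {F2} is lowest.

Choose F2 only; total service cost 44.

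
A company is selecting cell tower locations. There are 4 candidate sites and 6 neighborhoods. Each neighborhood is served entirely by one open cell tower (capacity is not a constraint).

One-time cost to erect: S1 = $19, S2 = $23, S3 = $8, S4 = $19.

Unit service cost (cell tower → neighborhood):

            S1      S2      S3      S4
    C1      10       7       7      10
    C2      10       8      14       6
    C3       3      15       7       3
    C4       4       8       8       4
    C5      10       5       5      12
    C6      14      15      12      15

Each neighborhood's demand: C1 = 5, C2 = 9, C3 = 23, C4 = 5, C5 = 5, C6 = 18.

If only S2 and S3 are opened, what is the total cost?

Each neighborhood is assigned to its cheapest site among the open ones.
{S2, S3}: C1→S2 7·5=35, C2→S2 8·9=72, C3→S3 7·23=161, C4→S2 8·5=40, C5→S2 5·5=25, C6→S3 12·18=216. Service 549; fixed 31; total 580.

Total cost: 580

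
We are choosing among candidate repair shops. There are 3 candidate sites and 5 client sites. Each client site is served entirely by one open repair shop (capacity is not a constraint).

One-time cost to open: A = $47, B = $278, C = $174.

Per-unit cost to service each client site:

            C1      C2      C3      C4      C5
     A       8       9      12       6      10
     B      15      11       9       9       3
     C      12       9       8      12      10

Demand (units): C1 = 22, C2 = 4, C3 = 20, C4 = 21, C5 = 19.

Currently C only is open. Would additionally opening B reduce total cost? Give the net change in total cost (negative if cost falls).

Current service cost with {C}: 902.
Adding B: each client site re-picks its cheapest; new service cost 706, saving 196.
Extra fixed cost: 278. Net change = 278 − 196 = 82.
(Totals: 1076 → 1158.)

No — net change +82 (cost rises by 82).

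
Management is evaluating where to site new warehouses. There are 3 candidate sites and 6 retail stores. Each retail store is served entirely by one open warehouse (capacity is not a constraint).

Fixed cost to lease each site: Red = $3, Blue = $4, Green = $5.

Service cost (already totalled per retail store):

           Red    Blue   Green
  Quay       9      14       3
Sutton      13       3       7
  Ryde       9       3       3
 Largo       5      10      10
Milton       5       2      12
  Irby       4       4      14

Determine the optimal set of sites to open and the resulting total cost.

Open Red, Blue and Green; minimum total cost 32.

For any fixed open set, each retail store goes to its cheapest open site; total = fixed + service.
{Red, Blue, Green}: Quay→Green 3, Sutton→Blue 3, Ryde→Blue 3, Largo→Red 5, Milton→Blue 2, Irby→Red 4. Service 20; fixed 12; total 32.
{Red, Blue}: Quay→Red 9, Sutton→Blue 3, Ryde→Blue 3, Largo→Red 5, Milton→Blue 2, Irby→Red 4. Service 26; fixed 7; total 33.
{Blue, Green}: service 25 + fixed 9 = 34
{Red}: Quay→Red 9, Sutton→Red 13, Ryde→Red 9, Largo→Red 5, Milton→Red 5, Irby→Red 4. Service 45; fixed 3; total 48.
(All 7 nonempty subsets were checked; Red, Blue and Green is lowest.)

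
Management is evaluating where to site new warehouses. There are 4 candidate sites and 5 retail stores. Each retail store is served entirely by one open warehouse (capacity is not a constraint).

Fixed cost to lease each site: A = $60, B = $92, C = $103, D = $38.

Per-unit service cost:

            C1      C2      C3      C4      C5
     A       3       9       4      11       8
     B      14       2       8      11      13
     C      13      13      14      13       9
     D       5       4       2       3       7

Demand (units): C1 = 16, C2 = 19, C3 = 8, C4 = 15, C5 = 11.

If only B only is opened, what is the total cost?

Each retail store is assigned to its cheapest site among the open ones.
{B}: C1→B 14·16=224, C2→B 2·19=38, C3→B 8·8=64, C4→B 11·15=165, C5→B 13·11=143. Service 634; fixed 92; total 726.

Total cost: 726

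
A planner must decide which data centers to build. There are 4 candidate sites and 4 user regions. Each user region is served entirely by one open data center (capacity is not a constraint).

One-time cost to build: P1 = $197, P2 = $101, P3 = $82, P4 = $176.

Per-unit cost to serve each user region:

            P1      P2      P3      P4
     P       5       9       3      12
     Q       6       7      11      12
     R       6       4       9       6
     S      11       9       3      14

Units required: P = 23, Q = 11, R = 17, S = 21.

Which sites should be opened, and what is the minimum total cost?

Open P2 and P3; minimum total cost 460.

For any fixed open set, each user region goes to its cheapest open site; total = fixed + service.
{P2, P3}: P→P3 3·23=69, Q→P2 7·11=77, R→P2 4·17=68, S→P3 3·21=63. Service 277; fixed 183; total 460.
{P3}: service 406 + fixed 82 = 488
{P1, P3}: P→P3 3·23=69, Q→P1 6·11=66, R→P1 6·17=102, S→P3 3·21=63. Service 300; fixed 279; total 579.
{P1, P2, P3, P4}: P→P3 3·23=69, Q→P1 6·11=66, R→P2 4·17=68, S→P3 3·21=63. Service 266; fixed 556; total 822.
(All 15 nonempty subsets were checked; P2 and P3 is lowest.)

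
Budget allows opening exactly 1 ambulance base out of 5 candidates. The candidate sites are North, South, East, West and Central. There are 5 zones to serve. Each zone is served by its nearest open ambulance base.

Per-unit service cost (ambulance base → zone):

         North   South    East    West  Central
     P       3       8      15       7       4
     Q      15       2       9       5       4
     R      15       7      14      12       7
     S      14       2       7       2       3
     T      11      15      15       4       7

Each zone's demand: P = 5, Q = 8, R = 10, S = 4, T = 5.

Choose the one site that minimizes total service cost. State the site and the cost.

Choose Central only; total service cost 169.

With exactly 1 open, each zone uses its cheapest among the chosen.
{Central}: P→Central 4·5=20, Q→Central 4·8=32, R→Central 7·10=70, S→Central 3·4=12, T→Central 7·5=35. Service cost 169.
{South}: service cost 209
{West}: service cost 223
Among all 5 size-1 choices, {Central} is lowest.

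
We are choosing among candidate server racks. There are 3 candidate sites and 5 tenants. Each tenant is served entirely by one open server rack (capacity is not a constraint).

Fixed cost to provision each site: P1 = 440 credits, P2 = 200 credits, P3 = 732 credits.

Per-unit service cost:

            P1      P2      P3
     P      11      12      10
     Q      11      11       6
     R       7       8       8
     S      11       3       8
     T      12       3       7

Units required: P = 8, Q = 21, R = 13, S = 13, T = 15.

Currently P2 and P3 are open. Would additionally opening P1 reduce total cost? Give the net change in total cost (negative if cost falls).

No — net change +427 (cost rises by 427).

Current service cost with {P2, P3}: 394.
Adding P1: each tenant re-picks its cheapest; new service cost 381, saving 13.
Extra fixed cost: 440. Net change = 440 − 13 = 427.
(Totals: 1326 → 1753.)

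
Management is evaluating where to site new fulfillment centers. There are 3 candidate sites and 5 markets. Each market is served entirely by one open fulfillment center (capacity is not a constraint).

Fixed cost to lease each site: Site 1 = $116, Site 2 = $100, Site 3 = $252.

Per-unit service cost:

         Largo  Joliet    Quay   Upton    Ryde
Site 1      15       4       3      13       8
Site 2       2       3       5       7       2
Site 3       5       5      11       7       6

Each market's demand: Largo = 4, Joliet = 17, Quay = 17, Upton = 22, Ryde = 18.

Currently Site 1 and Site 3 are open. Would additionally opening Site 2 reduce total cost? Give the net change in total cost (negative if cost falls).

Current service cost with {Site 1, Site 3}: 401.
Adding Site 2: each market re-picks its cheapest; new service cost 300, saving 101.
Extra fixed cost: 100. Net change = 100 − 101 = -1.
(Totals: 769 → 768.)

Yes — net change −1 (cost falls by 1).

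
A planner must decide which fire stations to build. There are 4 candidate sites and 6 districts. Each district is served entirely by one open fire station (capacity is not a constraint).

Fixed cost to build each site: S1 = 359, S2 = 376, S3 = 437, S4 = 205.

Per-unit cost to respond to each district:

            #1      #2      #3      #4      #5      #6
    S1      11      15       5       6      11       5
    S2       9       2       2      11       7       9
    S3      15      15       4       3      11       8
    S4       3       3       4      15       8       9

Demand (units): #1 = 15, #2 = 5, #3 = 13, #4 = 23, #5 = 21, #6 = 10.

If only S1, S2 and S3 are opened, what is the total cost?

Total cost: 1609

Each district is assigned to its cheapest site among the open ones.
{S1, S2, S3}: #1→S2 9·15=135, #2→S2 2·5=10, #3→S2 2·13=26, #4→S3 3·23=69, #5→S2 7·21=147, #6→S1 5·10=50. Service 437; fixed 1172; total 1609.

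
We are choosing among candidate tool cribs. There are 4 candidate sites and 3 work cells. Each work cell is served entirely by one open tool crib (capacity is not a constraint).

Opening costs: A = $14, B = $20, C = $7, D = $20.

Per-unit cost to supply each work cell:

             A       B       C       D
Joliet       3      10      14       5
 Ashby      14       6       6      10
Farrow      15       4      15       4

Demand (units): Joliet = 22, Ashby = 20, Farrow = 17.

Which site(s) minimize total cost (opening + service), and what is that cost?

Open A and B; minimum total cost 288.

For any fixed open set, each work cell goes to its cheapest open site; total = fixed + service.
{A, B}: Joliet→A 3·22=66, Ashby→B 6·20=120, Farrow→B 4·17=68. Service 254; fixed 34; total 288.
{A, B, C}: Joliet→A 3·22=66, Ashby→B 6·20=120, Farrow→B 4·17=68. Service 254; fixed 41; total 295.
{A, C, D}: service 254 + fixed 41 = 295
{A, B, C, D}: Joliet→A 3·22=66, Ashby→B 6·20=120, Farrow→B 4·17=68. Service 254; fixed 61; total 315.
No other subset beats 288.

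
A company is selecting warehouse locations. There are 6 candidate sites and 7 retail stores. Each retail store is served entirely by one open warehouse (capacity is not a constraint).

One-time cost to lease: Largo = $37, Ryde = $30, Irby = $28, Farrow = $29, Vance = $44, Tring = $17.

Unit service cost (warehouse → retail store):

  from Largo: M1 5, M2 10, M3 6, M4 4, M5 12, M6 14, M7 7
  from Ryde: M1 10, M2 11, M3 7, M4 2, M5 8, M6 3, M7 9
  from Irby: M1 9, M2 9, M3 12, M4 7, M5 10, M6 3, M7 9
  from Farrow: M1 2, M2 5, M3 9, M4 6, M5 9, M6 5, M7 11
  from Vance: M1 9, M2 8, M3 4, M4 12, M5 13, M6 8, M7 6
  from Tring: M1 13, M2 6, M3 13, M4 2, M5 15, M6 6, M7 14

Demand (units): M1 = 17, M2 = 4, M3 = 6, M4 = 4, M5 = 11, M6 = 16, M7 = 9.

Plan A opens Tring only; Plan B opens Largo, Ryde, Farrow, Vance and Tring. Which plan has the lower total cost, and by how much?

Plan A: {Tring}: M1→Tring 13·17=221, M2→Tring 6·4=24, M3→Tring 13·6=78, M4→Tring 2·4=8, M5→Tring 15·11=165, M6→Tring 6·16=96, M7→Tring 14·9=126. Service 718; fixed 17; total 735.
Plan B: {Largo, Ryde, Farrow, Vance, Tring}: M1→Farrow 2·17=34, M2→Farrow 5·4=20, M3→Vance 4·6=24, M4→Ryde 2·4=8, M5→Ryde 8·11=88, M6→Ryde 3·16=48, M7→Vance 6·9=54. Service 276; fixed 157; total 433.
Difference: |735 − 433| = 302.

Plan B is cheaper by 302.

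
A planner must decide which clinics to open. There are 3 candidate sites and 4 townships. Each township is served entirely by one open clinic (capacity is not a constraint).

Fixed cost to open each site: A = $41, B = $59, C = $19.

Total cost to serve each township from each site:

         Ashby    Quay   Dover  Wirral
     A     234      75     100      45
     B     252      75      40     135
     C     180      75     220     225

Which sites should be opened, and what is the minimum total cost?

Open A, B and C; minimum total cost 459.

For any fixed open set, each township goes to its cheapest open site; total = fixed + service.
{A, B, C}: Ashby→C 180, Quay→A 75, Dover→B 40, Wirral→A 45. Service 340; fixed 119; total 459.
{A, C}: Ashby→C 180, Quay→A 75, Dover→A 100, Wirral→A 45. Service 400; fixed 60; total 460.
{A, B}: Ashby→A 234, Quay→A 75, Dover→B 40, Wirral→A 45. Service 394; fixed 100; total 494.
{C}: service 700 + fixed 19 = 719
(All 7 nonempty subsets were checked; A, B and C is lowest.)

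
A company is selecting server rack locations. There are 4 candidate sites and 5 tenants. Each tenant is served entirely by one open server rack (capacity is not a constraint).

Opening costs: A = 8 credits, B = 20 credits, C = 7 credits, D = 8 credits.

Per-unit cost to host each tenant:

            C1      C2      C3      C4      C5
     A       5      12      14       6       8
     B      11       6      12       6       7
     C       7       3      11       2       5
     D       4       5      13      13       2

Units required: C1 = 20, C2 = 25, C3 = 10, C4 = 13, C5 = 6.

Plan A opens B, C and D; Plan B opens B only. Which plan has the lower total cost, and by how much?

Plan A: {B, C, D}: C1→D 4·20=80, C2→C 3·25=75, C3→C 11·10=110, C4→C 2·13=26, C5→D 2·6=12. Service 303; fixed 35; total 338.
Plan B: {B}: C1→B 11·20=220, C2→B 6·25=150, C3→B 12·10=120, C4→B 6·13=78, C5→B 7·6=42. Service 610; fixed 20; total 630.
Difference: |338 − 630| = 292.

Plan A is cheaper by 292.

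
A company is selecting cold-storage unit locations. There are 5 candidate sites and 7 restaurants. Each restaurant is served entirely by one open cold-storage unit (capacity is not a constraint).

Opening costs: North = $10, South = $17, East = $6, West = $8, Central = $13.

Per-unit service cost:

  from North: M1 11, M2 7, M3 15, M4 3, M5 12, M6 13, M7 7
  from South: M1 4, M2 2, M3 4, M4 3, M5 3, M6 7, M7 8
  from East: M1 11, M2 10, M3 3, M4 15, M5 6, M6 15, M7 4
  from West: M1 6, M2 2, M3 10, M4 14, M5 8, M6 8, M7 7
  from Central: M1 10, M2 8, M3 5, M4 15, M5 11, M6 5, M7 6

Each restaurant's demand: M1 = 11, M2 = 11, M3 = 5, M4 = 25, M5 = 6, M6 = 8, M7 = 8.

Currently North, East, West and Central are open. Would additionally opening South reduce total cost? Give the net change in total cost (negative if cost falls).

Yes — net change −23 (cost falls by 23).

Current service cost with {North, East, West, Central}: 286.
Adding South: each restaurant re-picks its cheapest; new service cost 246, saving 40.
Extra fixed cost: 17. Net change = 17 − 40 = -23.
(Totals: 323 → 300.)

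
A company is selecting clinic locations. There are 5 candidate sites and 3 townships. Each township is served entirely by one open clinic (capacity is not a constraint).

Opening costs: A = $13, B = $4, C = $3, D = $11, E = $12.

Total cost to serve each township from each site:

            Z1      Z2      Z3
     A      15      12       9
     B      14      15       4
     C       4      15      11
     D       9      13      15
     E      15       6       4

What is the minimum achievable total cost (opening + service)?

For any fixed open set, each township goes to its cheapest open site; total = fixed + service.
{C, E}: Z1→C 4, Z2→E 6, Z3→E 4. Service 14; fixed 15; total 29.
{B, C}: service 23 + fixed 7 = 30
{B, C, E}: service 14 + fixed 19 = 33
{A, B, C, D, E}: Z1→C 4, Z2→E 6, Z3→B 4. Service 14; fixed 43; total 57.
No other subset beats 29.

Minimum total cost: 29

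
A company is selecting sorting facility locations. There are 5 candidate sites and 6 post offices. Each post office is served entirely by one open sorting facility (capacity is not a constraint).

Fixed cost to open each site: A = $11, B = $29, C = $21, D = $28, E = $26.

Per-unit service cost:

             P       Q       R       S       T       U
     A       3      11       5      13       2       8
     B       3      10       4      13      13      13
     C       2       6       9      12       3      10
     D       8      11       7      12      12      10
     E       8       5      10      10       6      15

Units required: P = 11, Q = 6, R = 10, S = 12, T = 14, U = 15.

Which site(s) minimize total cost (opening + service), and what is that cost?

Open A and E; minimum total cost 418.

For any fixed open set, each post office goes to its cheapest open site; total = fixed + service.
{A, E}: P→A 3·11=33, Q→E 5·6=30, R→A 5·10=50, S→E 10·12=120, T→A 2·14=28, U→A 8·15=120. Service 381; fixed 37; total 418.
{A, C, E}: service 370 + fixed 58 = 428
{A, C}: P→C 2·11=22, Q→C 6·6=36, R→A 5·10=50, S→C 12·12=144, T→A 2·14=28, U→A 8·15=120. Service 400; fixed 32; total 432.
{A, B, C, D, E}: service 360 + fixed 115 = 475
No other subset beats 418.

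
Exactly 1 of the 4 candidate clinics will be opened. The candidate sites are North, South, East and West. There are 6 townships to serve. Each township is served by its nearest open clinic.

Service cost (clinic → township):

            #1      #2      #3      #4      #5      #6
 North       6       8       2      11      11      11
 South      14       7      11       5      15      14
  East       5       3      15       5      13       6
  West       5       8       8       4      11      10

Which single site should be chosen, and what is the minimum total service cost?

Choose West only; total service cost 46.

With exactly 1 open, each township uses its cheapest among the chosen.
{West}: #1→West 5, #2→West 8, #3→West 8, #4→West 4, #5→West 11, #6→West 10. Service cost 46.
{East}: service cost 47
{North}: service cost 49
Among all 4 size-1 choices, {West} is lowest.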